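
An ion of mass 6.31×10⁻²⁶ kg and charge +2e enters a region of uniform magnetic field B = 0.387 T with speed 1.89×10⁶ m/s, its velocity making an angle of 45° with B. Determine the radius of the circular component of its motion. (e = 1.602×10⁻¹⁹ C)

r ≈ 0.680 m

v⊥ = v sinθ = 1.89×10⁶·sin45° ≈ 1.336×10⁶ m/s.
r = m v⊥/(|q|B) = (6.31×10⁻²⁶)(1.336×10⁶)/((3.204×10⁻¹⁹)(0.387)) ≈ 0.680 m.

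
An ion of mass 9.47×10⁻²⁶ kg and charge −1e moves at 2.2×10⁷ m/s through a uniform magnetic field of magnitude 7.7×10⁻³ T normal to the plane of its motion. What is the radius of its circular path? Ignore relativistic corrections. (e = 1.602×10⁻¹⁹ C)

r ≈ 1700 m

The magnetic force provides the centripetal force: |q|vB = mv²/r.
r = mv/(|q|B) = (9.47×10⁻²⁶)(2.2×10⁷)/((1.602×10⁻¹⁹)(7.7×10⁻³)) ≈ 1700 m.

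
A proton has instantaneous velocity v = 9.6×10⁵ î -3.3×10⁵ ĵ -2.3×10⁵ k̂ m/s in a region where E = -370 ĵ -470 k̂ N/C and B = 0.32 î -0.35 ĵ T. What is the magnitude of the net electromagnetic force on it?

|F| ≈ 4.09×10⁻¹⁴ N

v×B = (-8.05×10⁴, -7.36×10⁴, -2.30×10⁵) N/C.
E + v×B = (-8.05×10⁴, -7.40×10⁴, -2.31×10⁵) N/C.
F = q(E + v×B) = (1.602×10⁻¹⁹ C)·(-8.05×10⁴, -7.40×10⁴, -2.31×10⁵) = (-1.29×10⁻¹⁴, -1.18×10⁻¹⁴, -3.70×10⁻¹⁴) N.
|F| = 4.09×10⁻¹⁴ N.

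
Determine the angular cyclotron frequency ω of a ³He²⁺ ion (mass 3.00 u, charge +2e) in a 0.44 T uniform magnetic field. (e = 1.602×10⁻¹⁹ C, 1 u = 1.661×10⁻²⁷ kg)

ω = |q|B/m.
ω = (3.204×10⁻¹⁹)(0.44)/4.983×10⁻²⁷ ≈ 2.8×10⁷ rad/s.

ω ≈ 2.8×10⁷ rad/s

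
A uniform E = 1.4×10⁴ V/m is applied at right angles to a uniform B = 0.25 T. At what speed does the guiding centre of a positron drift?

v_d ≈ 5.6×10⁴ m/s

In crossed fields the guiding centre drifts at v_d = |E×B|/B² = E/B, independent of charge and mass.
v_d = 1.4×10⁴/0.25 = 5.6×10⁴ m/s.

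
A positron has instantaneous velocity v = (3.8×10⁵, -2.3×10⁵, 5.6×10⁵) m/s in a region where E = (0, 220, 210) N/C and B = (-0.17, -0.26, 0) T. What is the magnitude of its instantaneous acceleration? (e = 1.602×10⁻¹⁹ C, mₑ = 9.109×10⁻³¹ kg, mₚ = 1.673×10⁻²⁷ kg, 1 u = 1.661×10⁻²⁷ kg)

|a| ≈ 3.90×10¹⁶ m/s²

v×B = (1.46×10⁵, -9.52×10⁴, -1.38×10⁵) N/C.
E + v×B = (1.46×10⁵, -9.50×10⁴, -1.38×10⁵) N/C.
F = q(E + v×B) = (1.602×10⁻¹⁹ C)·(1.46×10⁵, -9.50×10⁴, -1.38×10⁵) = (2.33×10⁻¹⁴, -1.52×10⁻¹⁴, -2.21×10⁻¹⁴) N.
|a| = |F|/m = 3.553×10⁻¹⁴/9.109×10⁻³¹ ≈ 3.90×10¹⁶ m/s².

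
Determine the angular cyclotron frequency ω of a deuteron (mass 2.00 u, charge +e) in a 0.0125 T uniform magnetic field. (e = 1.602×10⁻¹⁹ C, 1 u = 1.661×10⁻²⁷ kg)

ω = |q|B/m.
ω = (1.602×10⁻¹⁹)(0.0125)/3.322×10⁻²⁷ ≈ 6.03×10⁵ rad/s.

ω ≈ 6.03×10⁵ rad/s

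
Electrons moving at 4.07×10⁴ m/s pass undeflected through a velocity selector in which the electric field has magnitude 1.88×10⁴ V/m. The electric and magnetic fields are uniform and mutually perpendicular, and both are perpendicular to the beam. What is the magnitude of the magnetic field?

B = 0.462 T

Balance of forces in the selector: qE = qvB ⇒ B = E/v.
B = 1.88×10⁴/4.07×10⁴ = 0.462 T.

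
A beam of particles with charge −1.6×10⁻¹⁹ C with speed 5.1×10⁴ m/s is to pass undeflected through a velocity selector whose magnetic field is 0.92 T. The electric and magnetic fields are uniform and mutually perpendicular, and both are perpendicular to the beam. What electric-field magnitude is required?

E = 4.7×10⁴ V/m

For straight-line motion qE = qvB, so E = vB.
E = 5.1×10⁴ × 0.92 = 4.7×10⁴ V/m.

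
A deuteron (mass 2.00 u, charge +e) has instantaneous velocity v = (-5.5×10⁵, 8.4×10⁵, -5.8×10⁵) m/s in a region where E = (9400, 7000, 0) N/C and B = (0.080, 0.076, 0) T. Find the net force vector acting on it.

v×B = (4.41×10⁴, -4.64×10⁴, -1.09×10⁵) N/C.
E + v×B = (5.35×10⁴, -3.94×10⁴, -1.09×10⁵) N/C.
F = q(E + v×B) = (1.602×10⁻¹⁹ C)·(5.35×10⁴, -3.94×10⁴, -1.09×10⁵) = (8.57×10⁻¹⁵, -6.31×10⁻¹⁵, -1.75×10⁻¹⁴) N.

F ≈ (8.57×10⁻¹⁵, -6.31×10⁻¹⁵, -1.75×10⁻¹⁴) N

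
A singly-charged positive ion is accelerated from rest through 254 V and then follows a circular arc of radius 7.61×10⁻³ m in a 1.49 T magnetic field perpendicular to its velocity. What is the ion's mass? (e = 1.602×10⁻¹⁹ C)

Combine |q|V = ½mv² and r = mv/(|q|B): eliminate v to get m = qB²r²/(2V).
m = (1.602×10⁻¹⁹)(1.49)²(7.61×10⁻³)²/(2·254) ≈ 4.05×10⁻²⁶ kg.

m ≈ 4.05×10⁻²⁶ kg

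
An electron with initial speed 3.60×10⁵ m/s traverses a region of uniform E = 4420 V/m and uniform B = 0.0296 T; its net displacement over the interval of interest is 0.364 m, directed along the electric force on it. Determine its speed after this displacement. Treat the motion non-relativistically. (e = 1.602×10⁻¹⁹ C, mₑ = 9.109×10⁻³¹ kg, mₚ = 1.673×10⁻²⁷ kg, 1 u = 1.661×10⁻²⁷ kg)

v_f ≈ 2.38×10⁷ m/s

B does no work; ΔKE = |q|E d.
½mv_f² = ½mv₀² + |q|Ed = ½(9.109×10⁻³¹)(3.60×10⁵)² + (1.602×10⁻¹⁹)(4420)(0.364) ≈ 5.903×10⁻²⁰ J + 2.577×10⁻¹⁶ J ≈ 2.578×10⁻¹⁶ J.
v_f = √(2·2.578×10⁻¹⁶/9.109×10⁻³¹) ≈ 2.38×10⁷ m/s.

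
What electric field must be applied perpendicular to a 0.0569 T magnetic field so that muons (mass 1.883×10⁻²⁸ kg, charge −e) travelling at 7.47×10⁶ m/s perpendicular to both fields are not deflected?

E = 4.25×10⁵ V/m

For straight-line motion qE = qvB, so E = vB.
E = 7.47×10⁶ × 0.0569 = 4.25×10⁵ V/m.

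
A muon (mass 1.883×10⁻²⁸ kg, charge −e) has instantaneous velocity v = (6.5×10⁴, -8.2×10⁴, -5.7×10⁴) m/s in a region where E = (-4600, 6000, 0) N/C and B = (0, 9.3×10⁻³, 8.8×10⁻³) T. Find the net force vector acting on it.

v×B = (-192, -572, 604) N/C.
E + v×B = (-4790, 5430, 604) N/C.
F = q(E + v×B) = (−1.602×10⁻¹⁹ C)·(-4790, 5430, 604) = (7.68×10⁻¹⁶, -8.70×10⁻¹⁶, -9.68×10⁻¹⁷) N.

F ≈ (7.68×10⁻¹⁶, -8.70×10⁻¹⁶, -9.68×10⁻¹⁷) N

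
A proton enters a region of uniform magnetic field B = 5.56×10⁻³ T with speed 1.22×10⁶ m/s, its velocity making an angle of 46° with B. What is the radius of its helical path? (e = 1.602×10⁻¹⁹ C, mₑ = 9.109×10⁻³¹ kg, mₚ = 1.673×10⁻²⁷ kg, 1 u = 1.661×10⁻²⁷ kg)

r ≈ 1.65 m

v⊥ = v sinθ = 1.22×10⁶·sin46° ≈ 8.776×10⁵ m/s.
r = m v⊥/(|q|B) = (1.673×10⁻²⁷)(8.776×10⁵)/((1.602×10⁻¹⁹)(5.56×10⁻³)) ≈ 1.65 m.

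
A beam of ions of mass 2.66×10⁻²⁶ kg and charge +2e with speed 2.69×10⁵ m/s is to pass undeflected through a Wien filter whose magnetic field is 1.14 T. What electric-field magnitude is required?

For straight-line motion qE = qvB, so E = vB.
E = 2.69×10⁵ × 1.14 = 3.07×10⁵ V/m.

E = 3.07×10⁵ V/m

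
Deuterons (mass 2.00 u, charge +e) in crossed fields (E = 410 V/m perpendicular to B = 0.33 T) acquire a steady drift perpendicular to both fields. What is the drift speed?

The E×B drift speed is v_d = E/B.
v_d = 410/0.33 = 1200 m/s.

v_d ≈ 1200 m/s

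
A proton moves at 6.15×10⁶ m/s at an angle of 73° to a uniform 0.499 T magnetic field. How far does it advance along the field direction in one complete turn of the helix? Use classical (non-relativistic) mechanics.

v∥ = v cosθ = 6.15×10⁶·cos73° ≈ 1.798×10⁶ m/s.
T = 2πm/(|q|B) = 2π(1.673×10⁻²⁷)/((1.602×10⁻¹⁹)(0.499)) ≈ 1.315×10⁻⁷ s.
pitch = v∥ T = (1.798×10⁶)(1.315×10⁻⁷) ≈ 0.236 m.

p ≈ 0.236 m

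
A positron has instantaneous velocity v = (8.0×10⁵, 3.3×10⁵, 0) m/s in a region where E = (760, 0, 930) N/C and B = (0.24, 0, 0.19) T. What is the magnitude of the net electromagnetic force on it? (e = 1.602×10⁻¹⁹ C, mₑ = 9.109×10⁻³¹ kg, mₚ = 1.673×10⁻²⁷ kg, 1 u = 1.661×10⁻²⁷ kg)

|F| ≈ 2.92×10⁻¹⁴ N

v×B = (6.27×10⁴, -1.52×10⁵, -7.92×10⁴) N/C.
E + v×B = (6.35×10⁴, -1.52×10⁵, -7.83×10⁴) N/C.
F = q(E + v×B) = (1.602×10⁻¹⁹ C)·(6.35×10⁴, -1.52×10⁵, -7.83×10⁴) = (1.02×10⁻¹⁴, -2.44×10⁻¹⁴, -1.25×10⁻¹⁴) N.
|F| = 2.92×10⁻¹⁴ N.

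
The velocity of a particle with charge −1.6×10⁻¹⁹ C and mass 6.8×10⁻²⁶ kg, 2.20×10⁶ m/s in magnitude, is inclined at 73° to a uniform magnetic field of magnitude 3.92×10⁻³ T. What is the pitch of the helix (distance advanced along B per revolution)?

p ≈ 438 m

v∥ = v cosθ = 2.20×10⁶·cos73° ≈ 6.432×10⁵ m/s.
T = 2πm/(|q|B) = 2π(6.8×10⁻²⁶)/((1.6×10⁻¹⁹)(3.92×10⁻³)) ≈ 6.812×10⁻⁴ s.
pitch = v∥ T = (6.432×10⁵)(6.812×10⁻⁴) ≈ 438 m.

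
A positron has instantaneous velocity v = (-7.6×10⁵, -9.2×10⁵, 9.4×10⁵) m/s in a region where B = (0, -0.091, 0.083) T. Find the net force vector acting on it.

F ≈ (1.47×10⁻¹⁵, 1.01×10⁻¹⁴, 1.11×10⁻¹⁴) N

v×B = (9180, 6.31×10⁴, 6.92×10⁴) N/C.
F = q v×B = (1.602×10⁻¹⁹ C)·(9180, 6.31×10⁴, 6.92×10⁴) = (1.47×10⁻¹⁵, 1.01×10⁻¹⁴, 1.11×10⁻¹⁴) N.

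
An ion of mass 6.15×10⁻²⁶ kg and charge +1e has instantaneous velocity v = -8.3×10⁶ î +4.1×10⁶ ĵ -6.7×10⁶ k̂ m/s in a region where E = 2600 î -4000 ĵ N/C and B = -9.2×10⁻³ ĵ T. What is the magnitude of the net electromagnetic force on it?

v×B = (-6.16×10⁴, 0, 7.64×10⁴) N/C.
E + v×B = (-5.90×10⁴, -4000, 7.64×10⁴) N/C.
F = q(E + v×B) = (1.602×10⁻¹⁹ C)·(-5.90×10⁴, -4000, 7.64×10⁴) = (-9.46×10⁻¹⁵, -6.41×10⁻¹⁶, 1.22×10⁻¹⁴) N.
|F| = 1.55×10⁻¹⁴ N.

|F| ≈ 1.55×10⁻¹⁴ N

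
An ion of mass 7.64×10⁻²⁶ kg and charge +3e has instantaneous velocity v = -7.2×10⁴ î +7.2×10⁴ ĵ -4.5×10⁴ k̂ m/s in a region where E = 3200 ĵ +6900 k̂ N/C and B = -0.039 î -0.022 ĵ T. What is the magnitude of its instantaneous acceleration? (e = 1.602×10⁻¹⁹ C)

v×B = (-990, 1760, 4390) N/C.
E + v×B = (-990, 4960, 1.13×10⁴) N/C.
F = q(E + v×B) = (4.806×10⁻¹⁹ C)·(-990, 4960, 1.13×10⁴) = (-4.76×10⁻¹⁶, 2.38×10⁻¹⁵, 5.43×10⁻¹⁵) N.
|a| = |F|/m = 5.945×10⁻¹⁵/7.64×10⁻²⁶ ≈ 7.78×10¹⁰ m/s².

|a| ≈ 7.78×10¹⁰ m/s²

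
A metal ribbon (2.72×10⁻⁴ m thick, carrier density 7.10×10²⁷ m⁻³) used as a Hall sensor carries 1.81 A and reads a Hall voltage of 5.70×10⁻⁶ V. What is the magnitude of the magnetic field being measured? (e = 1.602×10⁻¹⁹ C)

B ≈ 0.974 T

From V_H = IB/(n e t), B = V_H n e t / I.
B = (5.70×10⁻⁶)(7.10×10²⁷)(1.602×10⁻¹⁹)(2.72×10⁻⁴)/1.81 ≈ 0.974 T.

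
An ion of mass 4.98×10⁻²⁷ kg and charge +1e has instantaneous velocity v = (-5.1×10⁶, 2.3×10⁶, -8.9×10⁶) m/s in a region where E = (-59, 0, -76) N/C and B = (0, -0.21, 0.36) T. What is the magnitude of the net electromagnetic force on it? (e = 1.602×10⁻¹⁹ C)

|F| ≈ 3.79×10⁻¹³ N

v×B = (-1.04×10⁶, 1.84×10⁶, 1.07×10⁶) N/C.
E + v×B = (-1.04×10⁶, 1.84×10⁶, 1.07×10⁶) N/C.
F = q(E + v×B) = (1.602×10⁻¹⁹ C)·(-1.04×10⁶, 1.84×10⁶, 1.07×10⁶) = (-1.67×10⁻¹³, 2.94×10⁻¹³, 1.72×10⁻¹³) N.
|F| = 3.79×10⁻¹³ N.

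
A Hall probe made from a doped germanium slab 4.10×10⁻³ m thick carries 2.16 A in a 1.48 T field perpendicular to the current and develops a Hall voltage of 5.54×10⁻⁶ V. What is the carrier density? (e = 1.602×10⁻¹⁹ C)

From V_H = IB/(n e t), n = IB/(V_H e t).
n = (2.16)(1.48)/((5.54×10⁻⁶)(1.602×10⁻¹⁹)(4.10×10⁻³)) ≈ 8.79×10²⁶ m⁻³.

n ≈ 8.79×10²⁶ m⁻³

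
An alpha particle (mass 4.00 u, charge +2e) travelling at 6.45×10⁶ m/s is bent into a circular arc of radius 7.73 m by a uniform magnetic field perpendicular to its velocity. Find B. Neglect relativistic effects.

From |q|vB = mv²/r, B = mv/(|q|r).
B = (6.644×10⁻²⁷)(6.45×10⁶)/((3.204×10⁻¹⁹)(7.73)) ≈ 0.0173 T.

B ≈ 0.0173 T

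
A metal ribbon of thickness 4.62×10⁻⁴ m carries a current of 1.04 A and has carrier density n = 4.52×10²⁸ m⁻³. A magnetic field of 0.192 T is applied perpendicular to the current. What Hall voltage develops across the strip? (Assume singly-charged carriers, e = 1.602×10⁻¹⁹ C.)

V_H = IB/(n e t).
V_H = (1.04)(0.192)/((4.52×10²⁸)(1.602×10⁻¹⁹)(4.62×10⁻⁴)) ≈ 5.97×10⁻⁸ V.

V_H ≈ 5.97×10⁻⁸ V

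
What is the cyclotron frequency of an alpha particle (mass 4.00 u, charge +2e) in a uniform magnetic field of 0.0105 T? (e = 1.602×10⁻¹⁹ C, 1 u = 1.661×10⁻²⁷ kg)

f = |q|B/(2πm).
f = (3.204×10⁻¹⁹)(0.0105)/(2π·6.644×10⁻²⁷) ≈ 8.06×10⁴ Hz.

f ≈ 8.06×10⁴ Hz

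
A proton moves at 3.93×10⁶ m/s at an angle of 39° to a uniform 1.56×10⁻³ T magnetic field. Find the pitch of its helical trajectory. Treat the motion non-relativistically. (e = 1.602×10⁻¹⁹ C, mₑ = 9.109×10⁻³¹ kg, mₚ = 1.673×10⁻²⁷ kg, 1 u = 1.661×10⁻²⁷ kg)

p ≈ 128 m

v∥ = v cosθ = 3.93×10⁶·cos39° ≈ 3.054×10⁶ m/s.
T = 2πm/(|q|B) = 2π(1.673×10⁻²⁷)/((1.602×10⁻¹⁹)(1.56×10⁻³)) ≈ 4.206×10⁻⁵ s.
pitch = v∥ T = (3.054×10⁶)(4.206×10⁻⁵) ≈ 128 m.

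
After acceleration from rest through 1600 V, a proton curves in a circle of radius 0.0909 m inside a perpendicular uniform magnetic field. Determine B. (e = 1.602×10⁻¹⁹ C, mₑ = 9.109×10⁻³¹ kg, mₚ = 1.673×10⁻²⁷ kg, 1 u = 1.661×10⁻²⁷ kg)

B ≈ 0.0636 T

v = √(2|q|V/m) = √(2·1.602×10⁻¹⁹·1600/1.673×10⁻²⁷) ≈ 5.536×10⁵ m/s.
B = mv/(|q|r) = (1.673×10⁻²⁷)(5.536×10⁵)/((1.602×10⁻¹⁹)(0.0909)) ≈ 0.0636 T.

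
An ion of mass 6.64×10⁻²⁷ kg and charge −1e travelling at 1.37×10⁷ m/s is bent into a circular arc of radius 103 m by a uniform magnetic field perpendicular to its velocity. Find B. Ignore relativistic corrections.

B ≈ 5.51×10⁻³ T

From |q|vB = mv²/r, B = mv/(|q|r).
B = (6.64×10⁻²⁷)(1.37×10⁷)/((1.602×10⁻¹⁹)(103)) ≈ 5.51×10⁻³ T.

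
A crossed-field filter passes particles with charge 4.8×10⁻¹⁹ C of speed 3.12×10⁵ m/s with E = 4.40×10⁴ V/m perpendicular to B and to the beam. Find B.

B = 0.141 T

Balance of forces in the selector: qE = qvB ⇒ B = E/v.
B = 4.40×10⁴/3.12×10⁵ = 0.141 T.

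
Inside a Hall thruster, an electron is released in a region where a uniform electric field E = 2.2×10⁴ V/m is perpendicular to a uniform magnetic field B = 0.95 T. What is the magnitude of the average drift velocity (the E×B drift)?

v_d ≈ 2.3×10⁴ m/s

The E×B drift speed is v_d = E/B.
v_d = 2.2×10⁴/0.95 = 2.3×10⁴ m/s.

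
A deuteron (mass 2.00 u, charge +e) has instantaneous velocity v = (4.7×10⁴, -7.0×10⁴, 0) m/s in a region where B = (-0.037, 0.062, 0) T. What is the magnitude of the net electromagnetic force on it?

|F| ≈ 5.19×10⁻¹⁷ N

v×B = (0, 0, 324) N/C.
F = q v×B = (1.602×10⁻¹⁹ C)·(0, 0, 324) = (0, 0, 5.19×10⁻¹⁷) N.
|F| = 5.19×10⁻¹⁷ N.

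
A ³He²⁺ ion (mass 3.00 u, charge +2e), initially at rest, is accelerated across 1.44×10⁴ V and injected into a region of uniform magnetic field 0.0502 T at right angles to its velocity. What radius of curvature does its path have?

Acceleration: |q|V = ½mv² ⇒ v = √(2|q|V/m) = √(2·3.204×10⁻¹⁹·1.44×10⁴/4.983×10⁻²⁷) ≈ 1.361×10⁶ m/s.
In the field: r = mv/(|q|B) = (4.983×10⁻²⁷)(1.361×10⁶)/((3.204×10⁻¹⁹)(0.0502)) ≈ 0.422 m.

r ≈ 0.422 m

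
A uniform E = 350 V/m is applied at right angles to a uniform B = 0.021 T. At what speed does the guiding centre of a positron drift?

The E×B drift speed is v_d = E/B.
v_d = 350/0.021 = 1.7×10⁴ m/s.

v_d ≈ 1.7×10⁴ m/s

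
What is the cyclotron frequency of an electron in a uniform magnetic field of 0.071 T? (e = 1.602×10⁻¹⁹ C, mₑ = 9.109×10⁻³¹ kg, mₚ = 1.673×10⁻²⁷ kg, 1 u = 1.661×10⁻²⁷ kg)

f ≈ 2.0×10⁹ Hz

f = |q|B/(2πm).
f = (1.602×10⁻¹⁹)(0.071)/(2π·9.109×10⁻³¹) ≈ 2.0×10⁹ Hz.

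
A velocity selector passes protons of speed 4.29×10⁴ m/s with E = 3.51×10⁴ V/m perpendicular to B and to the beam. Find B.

B = 0.818 T

Balance of forces in the selector: qE = qvB ⇒ B = E/v.
B = 3.51×10⁴/4.29×10⁴ = 0.818 T.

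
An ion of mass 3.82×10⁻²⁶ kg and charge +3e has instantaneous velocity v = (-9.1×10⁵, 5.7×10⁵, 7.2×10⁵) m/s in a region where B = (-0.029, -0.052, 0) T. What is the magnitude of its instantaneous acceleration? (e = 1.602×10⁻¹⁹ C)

|a| ≈ 9.68×10¹¹ m/s²

v×B = (3.74×10⁴, -2.09×10⁴, 6.38×10⁴) N/C.
F = q v×B = (4.806×10⁻¹⁹ C)·(3.74×10⁴, -2.09×10⁴, 6.38×10⁴) = (1.80×10⁻¹⁴, -1.00×10⁻¹⁴, 3.07×10⁻¹⁴) N.
|a| = |F|/m = 3.696×10⁻¹⁴/3.82×10⁻²⁶ ≈ 9.68×10¹¹ m/s².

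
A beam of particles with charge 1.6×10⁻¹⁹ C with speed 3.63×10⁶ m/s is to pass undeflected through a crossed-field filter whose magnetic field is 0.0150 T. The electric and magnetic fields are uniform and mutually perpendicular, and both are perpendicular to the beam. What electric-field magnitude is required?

For straight-line motion qE = qvB, so E = vB.
E = 3.63×10⁶ × 0.0150 = 5.44×10⁴ V/m.

E = 5.44×10⁴ V/m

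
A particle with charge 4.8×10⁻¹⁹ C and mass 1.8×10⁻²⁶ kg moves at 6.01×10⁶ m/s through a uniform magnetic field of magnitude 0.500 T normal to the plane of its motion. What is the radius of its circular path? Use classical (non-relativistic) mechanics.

r ≈ 0.451 m

The magnetic force provides the centripetal force: |q|vB = mv²/r.
r = mv/(|q|B) = (1.8×10⁻²⁶)(6.01×10⁶)/((4.8×10⁻¹⁹)(0.500)) ≈ 0.451 m.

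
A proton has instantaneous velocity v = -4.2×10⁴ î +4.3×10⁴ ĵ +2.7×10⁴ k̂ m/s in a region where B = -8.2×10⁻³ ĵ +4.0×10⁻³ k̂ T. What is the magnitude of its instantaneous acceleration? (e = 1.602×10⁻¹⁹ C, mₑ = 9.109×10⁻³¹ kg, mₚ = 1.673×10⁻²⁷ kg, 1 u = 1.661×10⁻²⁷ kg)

v×B = (393, 168, 344) N/C.
F = q v×B = (1.602×10⁻¹⁹ C)·(393, 168, 344) = (6.30×10⁻¹⁷, 2.69×10⁻¹⁷, 5.52×10⁻¹⁷) N.
|a| = |F|/m = 8.798×10⁻¹⁷/1.673×10⁻²⁷ ≈ 5.26×10¹⁰ m/s².

|a| ≈ 5.26×10¹⁰ m/s²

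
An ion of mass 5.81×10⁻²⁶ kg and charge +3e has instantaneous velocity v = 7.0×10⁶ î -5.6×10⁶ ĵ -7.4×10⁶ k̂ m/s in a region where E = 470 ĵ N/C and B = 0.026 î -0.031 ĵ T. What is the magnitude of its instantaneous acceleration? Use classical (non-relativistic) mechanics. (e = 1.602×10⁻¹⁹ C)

|a| ≈ 2.54×10¹² m/s²

v×B = (-2.29×10⁵, -1.92×10⁵, -7.14×10⁴) N/C.
E + v×B = (-2.29×10⁵, -1.92×10⁵, -7.14×10⁴) N/C.
F = q(E + v×B) = (4.806×10⁻¹⁹ C)·(-2.29×10⁵, -1.92×10⁵, -7.14×10⁴) = (-1.10×10⁻¹³, -9.22×10⁻¹⁴, -3.43×10⁻¹⁴) N.
|a| = |F|/m = 1.478×10⁻¹³/5.81×10⁻²⁶ ≈ 2.54×10¹² m/s².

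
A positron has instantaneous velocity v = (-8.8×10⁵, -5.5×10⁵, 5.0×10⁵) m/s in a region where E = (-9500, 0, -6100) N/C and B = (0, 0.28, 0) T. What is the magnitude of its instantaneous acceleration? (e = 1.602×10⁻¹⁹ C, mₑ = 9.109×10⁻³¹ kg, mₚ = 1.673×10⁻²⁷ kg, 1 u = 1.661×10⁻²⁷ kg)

v×B = (-1.40×10⁵, 0, -2.46×10⁵) N/C.
E + v×B = (-1.50×10⁵, 0, -2.53×10⁵) N/C.
F = q(E + v×B) = (1.602×10⁻¹⁹ C)·(-1.50×10⁵, 0, -2.53×10⁵) = (-2.39×10⁻¹⁴, 0, -4.05×10⁻¹⁴) N.
|a| = |F|/m = 4.701×10⁻¹⁴/9.109×10⁻³¹ ≈ 5.16×10¹⁶ m/s².

|a| ≈ 5.16×10¹⁶ m/s²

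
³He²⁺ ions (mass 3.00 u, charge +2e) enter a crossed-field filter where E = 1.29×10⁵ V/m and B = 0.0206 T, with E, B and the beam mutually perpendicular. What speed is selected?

v = 6.26×10⁶ m/s

Straight-line motion ⇒ electric and magnetic forces cancel, so E = vB.
v = E/B = 1.29×10⁵/0.0206 = 6.26×10⁶ m/s.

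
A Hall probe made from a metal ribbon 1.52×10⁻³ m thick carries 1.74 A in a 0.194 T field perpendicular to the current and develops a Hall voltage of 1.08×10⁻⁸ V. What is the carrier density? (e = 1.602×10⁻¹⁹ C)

From V_H = IB/(n e t), n = IB/(V_H e t).
n = (1.74)(0.194)/((1.08×10⁻⁸)(1.602×10⁻¹⁹)(1.52×10⁻³)) ≈ 1.28×10²⁹ m⁻³.

n ≈ 1.28×10²⁹ m⁻³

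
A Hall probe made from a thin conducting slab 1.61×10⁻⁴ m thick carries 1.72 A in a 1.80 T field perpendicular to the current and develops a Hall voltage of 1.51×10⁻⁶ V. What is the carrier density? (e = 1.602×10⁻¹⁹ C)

From V_H = IB/(n e t), n = IB/(V_H e t).
n = (1.72)(1.80)/((1.51×10⁻⁶)(1.602×10⁻¹⁹)(1.61×10⁻⁴)) ≈ 7.95×10²⁸ m⁻³.

n ≈ 7.95×10²⁸ m⁻³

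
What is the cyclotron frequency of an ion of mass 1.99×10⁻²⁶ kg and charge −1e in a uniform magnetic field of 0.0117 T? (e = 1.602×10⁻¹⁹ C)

f = |q|B/(2πm).
f = (1.602×10⁻¹⁹)(0.0117)/(2π·1.99×10⁻²⁶) ≈ 1.50×10⁴ Hz.

f ≈ 1.50×10⁴ Hz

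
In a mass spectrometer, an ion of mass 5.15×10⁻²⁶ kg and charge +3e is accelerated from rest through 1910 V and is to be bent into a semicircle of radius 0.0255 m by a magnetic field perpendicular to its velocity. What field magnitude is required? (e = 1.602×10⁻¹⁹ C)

v = √(2|q|V/m) = √(2·4.806×10⁻¹⁹·1910/5.15×10⁻²⁶) ≈ 1.888×10⁵ m/s.
B = mv/(|q|r) = (5.15×10⁻²⁶)(1.888×10⁵)/((4.806×10⁻¹⁹)(0.0255)) ≈ 0.793 T.

B ≈ 0.793 T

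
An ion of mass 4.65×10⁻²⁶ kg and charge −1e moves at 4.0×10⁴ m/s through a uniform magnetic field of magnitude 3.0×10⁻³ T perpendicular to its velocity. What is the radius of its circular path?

r ≈ 3.9 m

The magnetic force provides the centripetal force: |q|vB = mv²/r.
r = mv/(|q|B) = (4.65×10⁻²⁶)(4.0×10⁴)/((1.602×10⁻¹⁹)(3.0×10⁻³)) ≈ 3.9 m.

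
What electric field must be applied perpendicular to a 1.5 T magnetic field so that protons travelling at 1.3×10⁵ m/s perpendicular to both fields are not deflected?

For straight-line motion qE = qvB, so E = vB.
E = 1.3×10⁵ × 1.5 = 2.0×10⁵ V/m.

E = 2.0×10⁵ V/m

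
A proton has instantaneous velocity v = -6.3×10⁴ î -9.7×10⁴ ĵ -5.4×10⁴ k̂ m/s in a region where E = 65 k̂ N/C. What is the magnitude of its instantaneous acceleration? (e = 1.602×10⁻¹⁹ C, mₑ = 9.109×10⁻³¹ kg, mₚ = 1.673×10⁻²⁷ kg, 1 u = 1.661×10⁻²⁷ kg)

|a| ≈ 6.22×10⁹ m/s²

Only an electric field acts, so F = qE = (1.602×10⁻¹⁹ C)·(0, 0, 65.0) = (0, 0, 1.04×10⁻¹⁷) N.
|a| = |F|/m = 1.041×10⁻¹⁷/1.673×10⁻²⁷ ≈ 6.22×10⁹ m/s².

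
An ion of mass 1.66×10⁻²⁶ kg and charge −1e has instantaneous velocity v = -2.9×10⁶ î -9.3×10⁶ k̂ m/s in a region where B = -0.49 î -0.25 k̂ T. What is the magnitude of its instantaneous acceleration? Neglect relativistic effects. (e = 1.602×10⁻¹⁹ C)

|a| ≈ 3.70×10¹³ m/s²

v×B = (0, 3.83×10⁶, 0) N/C.
F = q v×B = (−1.602×10⁻¹⁹ C)·(0, 3.83×10⁶, 0) = (0, -6.14×10⁻¹³, 0) N.
|a| = |F|/m = 6.139×10⁻¹³/1.66×10⁻²⁶ ≈ 3.70×10¹³ m/s².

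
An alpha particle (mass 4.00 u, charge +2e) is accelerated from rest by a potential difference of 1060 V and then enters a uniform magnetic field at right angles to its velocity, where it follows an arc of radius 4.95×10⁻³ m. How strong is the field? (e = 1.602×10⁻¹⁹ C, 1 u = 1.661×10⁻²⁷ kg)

B ≈ 1.34 T

v = √(2|q|V/m) = √(2·3.204×10⁻¹⁹·1060/6.644×10⁻²⁷) ≈ 3.197×10⁵ m/s.
B = mv/(|q|r) = (6.644×10⁻²⁷)(3.197×10⁵)/((3.204×10⁻¹⁹)(4.95×10⁻³)) ≈ 1.34 T.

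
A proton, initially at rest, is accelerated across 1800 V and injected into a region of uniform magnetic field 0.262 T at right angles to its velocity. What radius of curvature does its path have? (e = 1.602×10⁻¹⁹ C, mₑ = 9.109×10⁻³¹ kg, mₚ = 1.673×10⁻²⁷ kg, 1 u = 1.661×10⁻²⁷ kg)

Acceleration: |q|V = ½mv² ⇒ v = √(2|q|V/m) = √(2·1.602×10⁻¹⁹·1800/1.673×10⁻²⁷) ≈ 5.871×10⁵ m/s.
In the field: r = mv/(|q|B) = (1.673×10⁻²⁷)(5.871×10⁵)/((1.602×10⁻¹⁹)(0.262)) ≈ 0.0234 m.

r ≈ 0.0234 m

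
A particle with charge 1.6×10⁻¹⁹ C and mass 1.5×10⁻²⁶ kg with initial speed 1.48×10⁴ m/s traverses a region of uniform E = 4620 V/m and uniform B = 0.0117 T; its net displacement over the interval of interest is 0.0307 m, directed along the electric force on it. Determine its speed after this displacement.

v_f ≈ 5.70×10⁴ m/s

B does no work; ΔKE = |q|E d.
½mv_f² = ½mv₀² + |q|Ed = ½(1.5×10⁻²⁶)(1.48×10⁴)² + (1.6×10⁻¹⁹)(4620)(0.0307) ≈ 1.643×10⁻¹⁸ J + 2.269×10⁻¹⁷ J ≈ 2.434×10⁻¹⁷ J.
v_f = √(2·2.434×10⁻¹⁷/1.5×10⁻²⁶) ≈ 5.70×10⁴ m/s.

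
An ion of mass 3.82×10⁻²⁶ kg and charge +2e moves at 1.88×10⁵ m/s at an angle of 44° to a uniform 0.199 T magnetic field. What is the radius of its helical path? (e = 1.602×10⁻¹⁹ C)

r ≈ 0.0782 m

v⊥ = v sinθ = 1.88×10⁵·sin44° ≈ 1.306×10⁵ m/s.
r = m v⊥/(|q|B) = (3.82×10⁻²⁶)(1.306×10⁵)/((3.204×10⁻¹⁹)(0.199)) ≈ 0.0782 m.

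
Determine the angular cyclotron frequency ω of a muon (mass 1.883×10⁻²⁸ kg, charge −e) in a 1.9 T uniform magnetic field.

ω ≈ 1.6×10⁹ rad/s

ω = |q|B/m.
ω = (1.602×10⁻¹⁹)(1.9)/1.883×10⁻²⁸ ≈ 1.6×10⁹ rad/s.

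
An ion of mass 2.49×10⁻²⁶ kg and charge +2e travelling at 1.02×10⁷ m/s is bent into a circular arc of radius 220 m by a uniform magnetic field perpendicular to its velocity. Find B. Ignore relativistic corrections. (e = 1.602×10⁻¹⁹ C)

From |q|vB = mv²/r, B = mv/(|q|r).
B = (2.49×10⁻²⁶)(1.02×10⁷)/((3.204×10⁻¹⁹)(220)) ≈ 3.60×10⁻³ T.

B ≈ 3.60×10⁻³ T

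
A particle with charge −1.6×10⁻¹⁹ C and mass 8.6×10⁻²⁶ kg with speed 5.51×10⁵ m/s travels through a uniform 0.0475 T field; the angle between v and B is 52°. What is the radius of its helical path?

r ≈ 4.91 m

v⊥ = v sinθ = 5.51×10⁵·sin52° ≈ 4.342×10⁵ m/s.
r = m v⊥/(|q|B) = (8.6×10⁻²⁶)(4.342×10⁵)/((1.6×10⁻¹⁹)(0.0475)) ≈ 4.91 m.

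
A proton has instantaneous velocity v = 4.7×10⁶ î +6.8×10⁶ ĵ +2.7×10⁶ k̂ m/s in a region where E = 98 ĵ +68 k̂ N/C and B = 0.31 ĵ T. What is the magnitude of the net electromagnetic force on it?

|F| ≈ 2.69×10⁻¹³ N

v×B = (-8.37×10⁵, 0, 1.46×10⁶) N/C.
E + v×B = (-8.37×10⁵, 98.0, 1.46×10⁶) N/C.
F = q(E + v×B) = (1.602×10⁻¹⁹ C)·(-8.37×10⁵, 98.0, 1.46×10⁶) = (-1.34×10⁻¹³, 1.57×10⁻¹⁷, 2.33×10⁻¹³) N.
|F| = 2.69×10⁻¹³ N.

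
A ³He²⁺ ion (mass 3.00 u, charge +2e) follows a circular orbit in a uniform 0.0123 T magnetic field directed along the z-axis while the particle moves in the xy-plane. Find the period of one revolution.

T ≈ 7.94×10⁻⁶ s

The cyclotron period depends only on m, q, B: T = 2πm/(|q|B).
T = 2π(4.983×10⁻²⁷)/((3.204×10⁻¹⁹)(0.0123)) ≈ 7.94×10⁻⁶ s.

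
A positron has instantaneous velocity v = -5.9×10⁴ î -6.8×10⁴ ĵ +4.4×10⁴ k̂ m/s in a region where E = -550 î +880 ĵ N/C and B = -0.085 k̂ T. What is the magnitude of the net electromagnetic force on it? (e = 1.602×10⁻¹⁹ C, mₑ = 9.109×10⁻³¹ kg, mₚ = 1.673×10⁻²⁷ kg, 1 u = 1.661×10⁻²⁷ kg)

|F| ≈ 1.07×10⁻¹⁵ N

v×B = (5780, -5020, 0) N/C.
E + v×B = (5230, -4140, 0) N/C.
F = q(E + v×B) = (1.602×10⁻¹⁹ C)·(5230, -4140, 0) = (8.38×10⁻¹⁶, -6.62×10⁻¹⁶, 0) N.
|F| = 1.07×10⁻¹⁵ N.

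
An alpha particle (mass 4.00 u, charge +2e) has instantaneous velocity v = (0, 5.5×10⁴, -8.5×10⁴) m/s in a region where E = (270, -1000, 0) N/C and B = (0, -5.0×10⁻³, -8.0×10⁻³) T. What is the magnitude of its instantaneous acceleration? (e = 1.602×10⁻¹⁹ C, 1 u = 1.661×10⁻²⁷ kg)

|a| ≈ 5.61×10¹⁰ m/s²

v×B = (-865, 0, 0) N/C.
E + v×B = (-595, -1000, 0) N/C.
F = q(E + v×B) = (3.204×10⁻¹⁹ C)·(-595, -1000, 0) = (-1.91×10⁻¹⁶, -3.20×10⁻¹⁶, 0) N.
|a| = |F|/m = 3.728×10⁻¹⁶/6.644×10⁻²⁷ ≈ 5.61×10¹⁰ m/s².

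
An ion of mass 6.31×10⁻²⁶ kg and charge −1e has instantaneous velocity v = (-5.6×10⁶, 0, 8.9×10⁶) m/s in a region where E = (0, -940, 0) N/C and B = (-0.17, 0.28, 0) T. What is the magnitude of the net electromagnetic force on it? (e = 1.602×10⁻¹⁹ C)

|F| ≈ 5.30×10⁻¹³ N

v×B = (-2.49×10⁶, -1.51×10⁶, -1.57×10⁶) N/C.
E + v×B = (-2.49×10⁶, -1.51×10⁶, -1.57×10⁶) N/C.
F = q(E + v×B) = (−1.602×10⁻¹⁹ C)·(-2.49×10⁶, -1.51×10⁶, -1.57×10⁶) = (3.99×10⁻¹³, 2.43×10⁻¹³, 2.51×10⁻¹³) N.
|F| = 5.30×10⁻¹³ N.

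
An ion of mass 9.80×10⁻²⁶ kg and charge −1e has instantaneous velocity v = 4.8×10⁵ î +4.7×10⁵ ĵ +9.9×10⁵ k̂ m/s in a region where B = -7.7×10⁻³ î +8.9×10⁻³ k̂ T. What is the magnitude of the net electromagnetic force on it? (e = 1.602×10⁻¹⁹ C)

|F| ≈ 2.10×10⁻¹⁵ N

v×B = (4180, -1.19×10⁴, 3620) N/C.
F = q v×B = (−1.602×10⁻¹⁹ C)·(4180, -1.19×10⁴, 3620) = (-6.70×10⁻¹⁶, 1.91×10⁻¹⁵, -5.80×10⁻¹⁶) N.
|F| = 2.10×10⁻¹⁵ N.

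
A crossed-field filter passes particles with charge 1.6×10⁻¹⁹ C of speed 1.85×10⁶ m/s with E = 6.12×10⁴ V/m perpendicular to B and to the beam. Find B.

Balance of forces in the selector: qE = qvB ⇒ B = E/v.
B = 6.12×10⁴/1.85×10⁶ = 0.0331 T.

B = 0.0331 T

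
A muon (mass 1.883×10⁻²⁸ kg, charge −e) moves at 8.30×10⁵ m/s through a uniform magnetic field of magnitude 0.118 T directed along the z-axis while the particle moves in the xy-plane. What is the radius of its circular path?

The magnetic force provides the centripetal force: |q|vB = mv²/r.
r = mv/(|q|B) = (1.883×10⁻²⁸)(8.30×10⁵)/((1.602×10⁻¹⁹)(0.118)) ≈ 8.27×10⁻³ m.

r ≈ 8.27×10⁻³ m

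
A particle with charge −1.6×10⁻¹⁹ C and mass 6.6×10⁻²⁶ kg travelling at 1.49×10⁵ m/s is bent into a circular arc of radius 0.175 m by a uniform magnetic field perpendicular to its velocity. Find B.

From |q|vB = mv²/r, B = mv/(|q|r).
B = (6.6×10⁻²⁶)(1.49×10⁵)/((1.6×10⁻¹⁹)(0.175)) ≈ 0.351 T.

B ≈ 0.351 T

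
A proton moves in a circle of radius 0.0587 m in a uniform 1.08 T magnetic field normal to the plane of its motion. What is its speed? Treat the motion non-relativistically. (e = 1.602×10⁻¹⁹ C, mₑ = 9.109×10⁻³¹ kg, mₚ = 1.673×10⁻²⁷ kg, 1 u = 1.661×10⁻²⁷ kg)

From |q|vB = mv²/r, v = |q|Br/m.
v = (1.602×10⁻¹⁹)(1.08)(0.0587)/1.673×10⁻²⁷ ≈ 6.07×10⁶ m/s.

v ≈ 6.07×10⁶ m/s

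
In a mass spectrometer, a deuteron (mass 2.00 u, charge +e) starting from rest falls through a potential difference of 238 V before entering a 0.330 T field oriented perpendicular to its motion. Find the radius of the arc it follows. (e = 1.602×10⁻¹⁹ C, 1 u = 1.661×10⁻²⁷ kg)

Acceleration: |q|V = ½mv² ⇒ v = √(2|q|V/m) = √(2·1.602×10⁻¹⁹·238/3.322×10⁻²⁷) ≈ 1.515×10⁵ m/s.
In the field: r = mv/(|q|B) = (3.322×10⁻²⁷)(1.515×10⁵)/((1.602×10⁻¹⁹)(0.330)) ≈ 9.52×10⁻³ m.

r ≈ 9.52×10⁻³ m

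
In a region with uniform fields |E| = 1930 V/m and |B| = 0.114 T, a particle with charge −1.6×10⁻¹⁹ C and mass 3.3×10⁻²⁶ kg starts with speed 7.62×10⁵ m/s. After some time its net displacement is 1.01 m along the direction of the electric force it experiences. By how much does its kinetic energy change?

ΔKE ≈ 3.12×10⁻¹⁶ J

The magnetic force is always ⟂ v and does no work; only the electric force changes KE.
ΔKE = F_E · d = |q|E d = (1.6×10⁻¹⁹)(1930)(1.01) ≈ 3.12×10⁻¹⁶ J.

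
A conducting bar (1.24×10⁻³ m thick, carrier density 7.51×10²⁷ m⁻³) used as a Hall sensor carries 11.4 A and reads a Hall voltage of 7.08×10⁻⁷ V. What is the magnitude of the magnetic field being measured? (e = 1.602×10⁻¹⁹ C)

B ≈ 0.0927 T

From V_H = IB/(n e t), B = V_H n e t / I.
B = (7.08×10⁻⁷)(7.51×10²⁷)(1.602×10⁻¹⁹)(1.24×10⁻³)/11.4 ≈ 0.0927 T.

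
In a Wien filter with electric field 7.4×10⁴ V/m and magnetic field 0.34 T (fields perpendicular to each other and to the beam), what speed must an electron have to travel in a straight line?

Zero net Lorentz force requires |qE| = |q v×B|, i.e. E = vB.
v = E/B = 7.4×10⁴/0.34 = 2.2×10⁵ m/s.
The result is independent of the particle's charge and mass.

v = 2.2×10⁵ m/s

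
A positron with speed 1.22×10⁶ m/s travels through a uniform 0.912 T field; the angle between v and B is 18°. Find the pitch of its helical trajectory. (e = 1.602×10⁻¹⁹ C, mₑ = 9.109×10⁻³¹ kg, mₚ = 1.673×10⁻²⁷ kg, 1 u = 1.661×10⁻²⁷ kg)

v∥ = v cosθ = 1.22×10⁶·cos18° ≈ 1.160×10⁶ m/s.
T = 2πm/(|q|B) = 2π(9.109×10⁻³¹)/((1.602×10⁻¹⁹)(0.912)) ≈ 3.917×10⁻¹¹ s.
pitch = v∥ T = (1.160×10⁶)(3.917×10⁻¹¹) ≈ 4.55×10⁻⁵ m.

p ≈ 4.55×10⁻⁵ m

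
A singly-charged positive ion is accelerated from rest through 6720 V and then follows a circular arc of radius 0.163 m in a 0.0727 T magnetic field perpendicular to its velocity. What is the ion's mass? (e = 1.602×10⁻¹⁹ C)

m ≈ 1.67×10⁻²⁷ kg

Combine |q|V = ½mv² and r = mv/(|q|B): eliminate v to get m = qB²r²/(2V).
m = (1.602×10⁻¹⁹)(0.0727)²(0.163)²/(2·6720) ≈ 1.67×10⁻²⁷ kg.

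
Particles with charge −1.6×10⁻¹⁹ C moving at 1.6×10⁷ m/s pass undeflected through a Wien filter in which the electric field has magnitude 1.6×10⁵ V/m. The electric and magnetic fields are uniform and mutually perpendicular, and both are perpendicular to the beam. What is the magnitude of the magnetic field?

B = 0.010 T

Balance of forces in the selector: qE = qvB ⇒ B = E/v.
B = 1.6×10⁵/1.6×10⁷ = 0.010 T.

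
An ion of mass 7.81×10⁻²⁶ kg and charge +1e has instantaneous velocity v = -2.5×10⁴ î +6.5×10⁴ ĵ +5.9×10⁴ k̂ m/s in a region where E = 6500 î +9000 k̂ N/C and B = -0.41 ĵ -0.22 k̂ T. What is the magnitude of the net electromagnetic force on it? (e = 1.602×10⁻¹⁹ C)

|F| ≈ 4.14×10⁻¹⁵ N

v×B = (9890, -5500, 1.02×10⁴) N/C.
E + v×B = (1.64×10⁴, -5500, 1.92×10⁴) N/C.
F = q(E + v×B) = (1.602×10⁻¹⁹ C)·(1.64×10⁴, -5500, 1.92×10⁴) = (2.63×10⁻¹⁵, -8.81×10⁻¹⁶, 3.08×10⁻¹⁵) N.
|F| = 4.14×10⁻¹⁵ N.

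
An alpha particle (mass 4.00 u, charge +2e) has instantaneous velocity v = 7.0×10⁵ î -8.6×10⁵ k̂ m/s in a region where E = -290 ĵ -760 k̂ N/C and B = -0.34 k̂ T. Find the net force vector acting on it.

v×B = (0, 2.38×10⁵, 0) N/C.
E + v×B = (0, 2.38×10⁵, -760) N/C.
F = q(E + v×B) = (3.204×10⁻¹⁹ C)·(0, 2.38×10⁵, -760) = (0, 7.62×10⁻¹⁴, -2.44×10⁻¹⁶) N.

F ≈ (0, 7.62×10⁻¹⁴, -2.44×10⁻¹⁶) N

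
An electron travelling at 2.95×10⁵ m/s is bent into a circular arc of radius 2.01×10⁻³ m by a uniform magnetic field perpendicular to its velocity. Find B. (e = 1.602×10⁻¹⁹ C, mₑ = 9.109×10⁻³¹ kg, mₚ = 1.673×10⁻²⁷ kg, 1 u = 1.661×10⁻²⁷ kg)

B ≈ 8.35×10⁻⁴ T

From |q|vB = mv²/r, B = mv/(|q|r).
B = (9.109×10⁻³¹)(2.95×10⁵)/((1.602×10⁻¹⁹)(2.01×10⁻³)) ≈ 8.35×10⁻⁴ T.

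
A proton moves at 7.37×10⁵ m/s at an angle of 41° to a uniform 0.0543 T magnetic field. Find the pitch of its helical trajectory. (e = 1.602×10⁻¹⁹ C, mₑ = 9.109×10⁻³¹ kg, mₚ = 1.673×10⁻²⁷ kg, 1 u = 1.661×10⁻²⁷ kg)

p ≈ 0.672 m

v∥ = v cosθ = 7.37×10⁵·cos41° ≈ 5.562×10⁵ m/s.
T = 2πm/(|q|B) = 2π(1.673×10⁻²⁷)/((1.602×10⁻¹⁹)(0.0543)) ≈ 1.208×10⁻⁶ s.
pitch = v∥ T = (5.562×10⁵)(1.208×10⁻⁶) ≈ 0.672 m.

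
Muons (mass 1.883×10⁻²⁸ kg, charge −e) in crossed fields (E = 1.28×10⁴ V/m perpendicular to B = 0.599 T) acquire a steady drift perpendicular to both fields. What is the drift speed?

The E×B drift speed is v_d = E/B.
v_d = 1.28×10⁴/0.599 = 2.14×10⁴ m/s.

v_d ≈ 2.14×10⁴ m/s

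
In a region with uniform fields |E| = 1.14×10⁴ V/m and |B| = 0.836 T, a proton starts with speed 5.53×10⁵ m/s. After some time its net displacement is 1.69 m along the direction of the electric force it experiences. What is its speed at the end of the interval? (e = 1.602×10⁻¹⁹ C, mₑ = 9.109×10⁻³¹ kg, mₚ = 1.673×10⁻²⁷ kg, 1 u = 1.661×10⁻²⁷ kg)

v_f ≈ 2.00×10⁶ m/s

B does no work; ΔKE = |q|E d.
½mv_f² = ½mv₀² + |q|Ed = ½(1.673×10⁻²⁷)(5.53×10⁵)² + (1.602×10⁻¹⁹)(1.14×10⁴)(1.69) ≈ 2.558×10⁻¹⁶ J + 3.086×10⁻¹⁵ J ≈ 3.342×10⁻¹⁵ J.
v_f = √(2·3.342×10⁻¹⁵/1.673×10⁻²⁷) ≈ 2.00×10⁶ m/s.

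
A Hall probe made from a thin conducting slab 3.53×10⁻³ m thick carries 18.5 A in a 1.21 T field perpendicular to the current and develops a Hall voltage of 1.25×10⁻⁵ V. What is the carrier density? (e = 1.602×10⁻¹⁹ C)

n ≈ 3.17×10²⁷ m⁻³

From V_H = IB/(n e t), n = IB/(V_H e t).
n = (18.5)(1.21)/((1.25×10⁻⁵)(1.602×10⁻¹⁹)(3.53×10⁻³)) ≈ 3.17×10²⁷ m⁻³.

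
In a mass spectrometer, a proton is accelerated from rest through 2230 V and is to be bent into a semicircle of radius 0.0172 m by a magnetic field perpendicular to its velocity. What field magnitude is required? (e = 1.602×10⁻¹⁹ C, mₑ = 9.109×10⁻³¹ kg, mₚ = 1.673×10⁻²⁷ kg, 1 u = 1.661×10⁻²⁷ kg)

v = √(2|q|V/m) = √(2·1.602×10⁻¹⁹·2230/1.673×10⁻²⁷) ≈ 6.535×10⁵ m/s.
B = mv/(|q|r) = (1.673×10⁻²⁷)(6.535×10⁵)/((1.602×10⁻¹⁹)(0.0172)) ≈ 0.397 T.

B ≈ 0.397 T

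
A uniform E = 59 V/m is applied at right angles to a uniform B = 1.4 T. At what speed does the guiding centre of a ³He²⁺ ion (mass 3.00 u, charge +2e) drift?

The steady drift has the magnetic force balancing the electric force, so v_d = E/B.
v_d = 59/1.4 = 42 m/s.

v_d ≈ 42 m/s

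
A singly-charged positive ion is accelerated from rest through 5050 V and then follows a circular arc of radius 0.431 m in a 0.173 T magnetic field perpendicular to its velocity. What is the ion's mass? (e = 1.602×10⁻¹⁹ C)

Combine |q|V = ½mv² and r = mv/(|q|B): eliminate v to get m = qB²r²/(2V).
m = (1.602×10⁻¹⁹)(0.173)²(0.431)²/(2·5050) ≈ 8.82×10⁻²⁶ kg.

m ≈ 8.82×10⁻²⁶ kg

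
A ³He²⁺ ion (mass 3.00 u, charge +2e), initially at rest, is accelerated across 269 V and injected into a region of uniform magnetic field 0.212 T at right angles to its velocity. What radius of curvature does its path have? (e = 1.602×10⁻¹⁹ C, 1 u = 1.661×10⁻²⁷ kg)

r ≈ 0.0136 m

Acceleration: |q|V = ½mv² ⇒ v = √(2|q|V/m) = √(2·3.204×10⁻¹⁹·269/4.983×10⁻²⁷) ≈ 1.860×10⁵ m/s.
In the field: r = mv/(|q|B) = (4.983×10⁻²⁷)(1.860×10⁵)/((3.204×10⁻¹⁹)(0.212)) ≈ 0.0136 m.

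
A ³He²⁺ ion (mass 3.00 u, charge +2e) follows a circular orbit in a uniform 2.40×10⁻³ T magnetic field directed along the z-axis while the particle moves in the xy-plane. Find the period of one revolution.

The cyclotron period depends only on m, q, B: T = 2πm/(|q|B).
T = 2π(4.983×10⁻²⁷)/((3.204×10⁻¹⁹)(2.40×10⁻³)) ≈ 4.07×10⁻⁵ s.

T ≈ 4.07×10⁻⁵ s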